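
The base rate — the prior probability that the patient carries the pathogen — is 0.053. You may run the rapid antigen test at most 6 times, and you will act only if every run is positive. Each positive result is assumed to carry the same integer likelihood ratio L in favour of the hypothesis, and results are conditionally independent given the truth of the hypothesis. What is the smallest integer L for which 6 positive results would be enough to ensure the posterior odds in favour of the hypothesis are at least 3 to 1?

2

Prior odds = 0.053/0.947 = 53/947.
Target odds = 3.
Need L⁶ ≥ 3 ÷ (53/947) = 2841/53.
1⁶ = 1 < 2841/53 ≤ 64 = 2⁶, so L = 2.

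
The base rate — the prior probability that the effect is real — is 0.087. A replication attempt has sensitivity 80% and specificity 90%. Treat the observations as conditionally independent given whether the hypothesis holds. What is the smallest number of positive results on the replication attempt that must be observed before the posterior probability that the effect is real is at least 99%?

Prior odds = 0.087/0.913 = 87/913.
False-positive rate = 1 − 0.9 = 0.1; likelihood ratio of a positive = 0.8/0.1 = 8.
Target odds: 0.99 ÷ 0.01 = 99.
Need (87/913) × 8ⁿ ≥ 99, i.e. 8ⁿ ≥ 30129/29.
8³ = 512 falls short of 30129/29 but 8⁴ = 4096 reaches it, so n = 4.

4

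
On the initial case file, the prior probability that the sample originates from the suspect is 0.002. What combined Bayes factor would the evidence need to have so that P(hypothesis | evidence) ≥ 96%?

Prior odds = 0.002/0.998 = 1/499.
Target odds = 0.96/0.04 = 24.
Required Bayes factor = 24 ÷ (1/499) = 11976.

11976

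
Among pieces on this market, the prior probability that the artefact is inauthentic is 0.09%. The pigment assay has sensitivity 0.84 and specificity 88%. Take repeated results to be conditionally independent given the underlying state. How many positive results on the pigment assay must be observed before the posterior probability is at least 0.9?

Prior odds = 0.0009/0.9991 = 9/9991.
False-positive rate = 1 − 0.88 = 0.12; likelihood ratio of a positive = 0.84/0.12 = 7.
Target posterior odds = 0.9/0.1 = 9.
Need (9/9991) × 7ⁿ ≥ 9, i.e. 7ⁿ ≥ 9991.
7⁴ = 2401 falls short of 9991 but 7⁵ = 16807 reaches it, so n = 5.

5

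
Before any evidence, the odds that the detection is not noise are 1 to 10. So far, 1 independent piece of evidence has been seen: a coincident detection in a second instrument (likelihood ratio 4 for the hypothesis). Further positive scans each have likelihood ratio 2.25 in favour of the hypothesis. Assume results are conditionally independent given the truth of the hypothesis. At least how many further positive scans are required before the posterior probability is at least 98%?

Prior odds = 0.1.
Bayes factor of the evidence already in hand = 4.
Odds after that evidence = 0.1 × 4 = 0.4.
Target odds = 0.98/0.02 = 49.
Need 2.25ⁿ ≥ 49 ÷ 0.4 = 122.5.
2.25⁵ = 59049/1024 falls short of 122.5 but 2.25⁶ = 531441/4096 reaches it, so n = 6.

6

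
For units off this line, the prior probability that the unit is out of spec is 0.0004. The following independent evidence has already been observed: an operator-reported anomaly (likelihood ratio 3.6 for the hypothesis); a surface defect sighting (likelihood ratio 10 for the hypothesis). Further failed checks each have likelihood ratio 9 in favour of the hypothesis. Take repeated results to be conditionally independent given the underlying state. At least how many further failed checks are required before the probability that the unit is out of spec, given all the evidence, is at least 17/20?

3

Prior odds = 0.0004/0.9996 = 1/2499.
Combined Bayes factor of the evidence already in hand = 3.6 × 10 = 36.
Odds after that evidence = (1/2499) × 36 = 12/833.
Target odds = 0.85/0.15 = 17/3.
Need 9ⁿ ≥ 17/3 ÷ (12/833) = 14161/36.
9² = 81 falls short of 14161/36 but 9³ = 729 reaches it, so n = 3.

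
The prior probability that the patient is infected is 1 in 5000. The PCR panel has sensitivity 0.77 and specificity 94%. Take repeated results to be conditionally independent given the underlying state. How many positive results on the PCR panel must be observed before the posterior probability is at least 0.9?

Prior odds: 0.0002 ÷ 0.9998 = 1/4999.
False-positive rate = 1 − 0.94 = 0.06; likelihood ratio of a positive = 0.77/0.06 = 77/6.
Target posterior odds = 0.9/0.1 = 9.
Require (77/6)ⁿ ≥ 9 ÷ (1/4999) = 44991.
(77/6)⁴ = 35153041/1296 falls short of 44991 but (77/6)⁵ ≈348095 reaches it, so n = 5.

5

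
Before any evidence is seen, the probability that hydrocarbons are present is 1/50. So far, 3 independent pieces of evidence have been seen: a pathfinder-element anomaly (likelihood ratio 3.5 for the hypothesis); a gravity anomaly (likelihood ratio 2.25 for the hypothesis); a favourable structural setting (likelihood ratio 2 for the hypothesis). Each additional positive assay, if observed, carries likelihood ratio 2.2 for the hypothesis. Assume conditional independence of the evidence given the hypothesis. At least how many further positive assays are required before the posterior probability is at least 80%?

Prior odds = 0.02/0.98 = 1/49.
Combined Bayes factor of the evidence already in hand = 3.5 × 2.25 × 2 = 15.75.
Odds after that evidence = (1/49) × 15.75 = 9/28.
Target odds = 0.8/0.2 = 4.
Need 2.2ⁿ ≥ 4 ÷ (9/28) = 112/9.
2.2³ = 10.648 falls short of 112/9 but 2.2⁴ = 23.4256 reaches it, so n = 4.

4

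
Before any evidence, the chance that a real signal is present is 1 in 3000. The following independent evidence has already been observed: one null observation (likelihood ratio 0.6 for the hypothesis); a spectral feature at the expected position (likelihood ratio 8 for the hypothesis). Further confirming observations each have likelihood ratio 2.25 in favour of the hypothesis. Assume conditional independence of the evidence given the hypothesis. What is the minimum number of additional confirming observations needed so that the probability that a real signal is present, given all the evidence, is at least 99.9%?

Prior odds = (1/3000)/(2999/3000) = 1/2999.
Combined Bayes factor of the evidence already in hand = 0.6 × 8 = 4.8.
Odds after that evidence = (1/2999) × 4.8 = 24/14995.
Target odds = 0.999/0.001 = 999.
Need 2.25ⁿ ≥ 999 ÷ (24/14995) = 624166.875.
2.25¹⁶ ≈431440 falls short of 624166.875 but 2.25¹⁷ ≈970740 reaches it, so n = 17.

17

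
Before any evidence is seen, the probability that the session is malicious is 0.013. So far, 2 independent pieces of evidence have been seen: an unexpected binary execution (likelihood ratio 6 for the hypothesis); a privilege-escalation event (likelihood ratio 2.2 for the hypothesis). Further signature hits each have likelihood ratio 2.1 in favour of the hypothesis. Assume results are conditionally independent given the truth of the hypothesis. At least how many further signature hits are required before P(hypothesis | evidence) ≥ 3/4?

Prior odds = 0.013/0.987 = 13/987.
Combined Bayes factor of the evidence already in hand = 6 × 2.2 = 13.2.
Odds after that evidence = (13/987) × 13.2 = 286/1645.
Target odds = 0.75/0.25 = 3.
Need 2.1ⁿ ≥ 3 ÷ (286/1645) = 4935/286.
2.1³ = 9.261 falls short of 4935/286 but 2.1⁴ = 19.4481 reaches it, so n = 4.

4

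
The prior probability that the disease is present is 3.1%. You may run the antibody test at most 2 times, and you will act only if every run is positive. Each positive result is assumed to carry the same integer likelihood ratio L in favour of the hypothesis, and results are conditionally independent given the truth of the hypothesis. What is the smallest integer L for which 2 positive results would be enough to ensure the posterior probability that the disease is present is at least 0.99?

Prior odds = 0.031/0.969 = 31/969.
Target odds = 0.99/0.01 = 99.
Need L² ≥ 99 ÷ (31/969) = 95931/31.
55² = 3025 < 95931/31 ≤ 3136 = 56², so L = 56.

56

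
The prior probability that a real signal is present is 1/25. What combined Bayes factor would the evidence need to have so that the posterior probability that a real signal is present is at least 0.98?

1176

Prior odds = 0.04/0.96 = 1/24.
Target odds = 0.98/0.02 = 49.
Required Bayes factor = 49 ÷ (1/24) = 1176.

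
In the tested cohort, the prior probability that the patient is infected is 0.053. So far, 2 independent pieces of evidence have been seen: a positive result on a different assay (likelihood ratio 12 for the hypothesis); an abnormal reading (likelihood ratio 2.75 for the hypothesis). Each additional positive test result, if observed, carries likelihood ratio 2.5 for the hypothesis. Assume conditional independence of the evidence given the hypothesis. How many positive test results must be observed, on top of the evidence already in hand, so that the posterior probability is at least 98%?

4

Prior odds = 0.053/0.947 = 53/947.
Combined Bayes factor of the evidence already in hand = 12 × 2.75 = 33.
Odds after that evidence = (53/947) × 33 = 1749/947.
Target odds = 0.98/0.02 = 49.
Need 2.5ⁿ ≥ 49 ÷ (1749/947) = 46403/1749.
2.5³ = 15.625 falls short of 46403/1749 but 2.5⁴ = 39.0625 reaches it, so n = 4.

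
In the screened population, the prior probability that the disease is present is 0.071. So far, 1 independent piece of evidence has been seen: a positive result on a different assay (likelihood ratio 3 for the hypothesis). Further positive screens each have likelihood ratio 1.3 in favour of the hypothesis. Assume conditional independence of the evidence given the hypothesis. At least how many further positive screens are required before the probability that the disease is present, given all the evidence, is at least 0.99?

Prior odds = 0.071/0.929 = 71/929.
Bayes factor of the evidence already in hand = 3.
Odds after that evidence = (71/929) × 3 = 213/929.
Target odds = 0.99/0.01 = 99.
Need 1.3ⁿ ≥ 99 ÷ (213/929) = 30657/71.
1.3²³ ≈417.539 falls short of 30657/71 but 1.3²⁴ ≈542.801 reaches it, so n = 24.

24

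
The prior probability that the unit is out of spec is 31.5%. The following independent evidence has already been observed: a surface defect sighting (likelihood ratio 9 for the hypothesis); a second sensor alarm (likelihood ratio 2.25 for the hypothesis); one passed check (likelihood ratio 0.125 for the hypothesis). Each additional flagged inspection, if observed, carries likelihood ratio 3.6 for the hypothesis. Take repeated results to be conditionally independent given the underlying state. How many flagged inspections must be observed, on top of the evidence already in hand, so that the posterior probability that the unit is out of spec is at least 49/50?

3

Prior odds = 0.315/0.685 = 63/137.
Combined Bayes factor of the evidence already in hand = 9 × 2.25 × 0.125 = 2.53125.
Odds after that evidence = (63/137) × 2.53125 = 5103/4384.
Target odds = 0.98/0.02 = 49.
Need 3.6ⁿ ≥ 49 ÷ (5103/4384) = 30688/729.
3.6² = 12.96 falls short of 30688/729 but 3.6³ = 46.656 reaches it, so n = 3.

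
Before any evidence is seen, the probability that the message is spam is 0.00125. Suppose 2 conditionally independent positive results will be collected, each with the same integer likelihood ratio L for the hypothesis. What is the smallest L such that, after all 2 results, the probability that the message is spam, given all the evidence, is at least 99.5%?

399

Prior odds = 0.00125/0.99875 = 1/799.
Target odds = 0.995/0.005 = 199.
Need L² ≥ 199 ÷ (1/799) = 159001.
398² = 158404 < 159001 ≤ 159201 = 399², so L = 399.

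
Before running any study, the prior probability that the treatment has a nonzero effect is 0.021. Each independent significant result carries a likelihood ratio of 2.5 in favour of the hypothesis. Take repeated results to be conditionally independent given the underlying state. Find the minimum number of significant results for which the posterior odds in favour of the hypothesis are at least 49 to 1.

9

Prior odds = 0.021/0.979 = 21/979.
Likelihood ratio per significant result = 2.5.
Target odds = 49.
Need (21/979) × 2.5ⁿ ≥ 49, i.e. 2.5ⁿ ≥ 6853/3.
2.5⁸ = 390625/256 falls short of 6853/3 but 2.5⁹ = 1953125/512 reaches it, so n = 9.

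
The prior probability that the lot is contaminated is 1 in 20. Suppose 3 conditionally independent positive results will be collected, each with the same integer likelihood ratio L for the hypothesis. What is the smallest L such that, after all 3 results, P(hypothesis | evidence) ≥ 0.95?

8

Prior odds = 0.05/0.95 = 1/19.
Target odds = 0.95/0.05 = 19.
Need L³ ≥ 19 ÷ (1/19) = 361.
7³ = 343 < 361 ≤ 512 = 8³, so L = 8.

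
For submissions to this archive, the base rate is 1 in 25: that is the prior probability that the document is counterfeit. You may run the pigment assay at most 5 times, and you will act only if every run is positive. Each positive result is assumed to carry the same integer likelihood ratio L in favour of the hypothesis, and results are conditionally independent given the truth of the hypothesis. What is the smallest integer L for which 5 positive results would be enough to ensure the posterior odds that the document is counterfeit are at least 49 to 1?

5

Prior odds = 0.04/0.96 = 1/24.
Target odds = 49.
Need L⁵ ≥ 49 ÷ (1/24) = 1176.
4⁵ = 1024 < 1176 ≤ 3125 = 5⁵, so L = 5.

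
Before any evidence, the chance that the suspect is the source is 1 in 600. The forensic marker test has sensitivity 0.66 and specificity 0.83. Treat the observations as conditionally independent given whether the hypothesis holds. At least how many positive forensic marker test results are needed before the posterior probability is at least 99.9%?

10

Prior odds = (1/600)/(599/600) = 1/599.
False-positive rate = 1 − 0.83 = 0.17; likelihood ratio of a positive = 0.66/0.17 = 66/17.
Target odds: 0.999 ÷ 0.001 = 999.
Need (1/599) × (66/17)ⁿ ≥ 999, i.e. (66/17)ⁿ ≥ 598401.
(66/17)⁹ ≈200380 falls short of 598401 but (66/17)¹⁰ ≈777947 reaches it, so n = 10.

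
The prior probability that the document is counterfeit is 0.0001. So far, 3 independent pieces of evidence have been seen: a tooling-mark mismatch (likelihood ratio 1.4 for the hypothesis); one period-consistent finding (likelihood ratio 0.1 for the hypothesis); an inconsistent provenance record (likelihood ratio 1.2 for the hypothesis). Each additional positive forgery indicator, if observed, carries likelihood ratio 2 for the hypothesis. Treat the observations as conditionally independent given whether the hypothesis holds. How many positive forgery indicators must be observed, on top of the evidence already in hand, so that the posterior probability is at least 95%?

21

Prior odds = 0.0001/0.9999 = 1/9999.
Combined Bayes factor of the evidence already in hand = 1.4 × 0.1 × 1.2 = 0.168.
Odds after that evidence = (1/9999) × 0.168 = 7/416625.
Target odds = 0.95/0.05 = 19.
Need 2ⁿ ≥ 19 ÷ (7/416625) = 7915875/7.
2²⁰ = 1048576 falls short of 7915875/7 but 2²¹ = 2097152 reaches it, so n = 21.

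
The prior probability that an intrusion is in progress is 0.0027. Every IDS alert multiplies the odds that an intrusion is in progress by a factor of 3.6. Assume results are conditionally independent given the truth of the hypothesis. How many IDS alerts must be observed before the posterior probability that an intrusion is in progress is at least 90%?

Prior odds: 0.0027 ÷ 0.9973 = 27/9973.
Likelihood ratio per IDS alert = 3.6.
Target posterior odds = 0.9/0.1 = 9.
Need (27/9973) × 3.6ⁿ ≥ 9, i.e. 3.6ⁿ ≥ 9973/3.
3.6⁶ = 34012224/15625 falls short of 9973/3 but 3.6⁷ = 612220032/78125 reaches it, so n = 7.

7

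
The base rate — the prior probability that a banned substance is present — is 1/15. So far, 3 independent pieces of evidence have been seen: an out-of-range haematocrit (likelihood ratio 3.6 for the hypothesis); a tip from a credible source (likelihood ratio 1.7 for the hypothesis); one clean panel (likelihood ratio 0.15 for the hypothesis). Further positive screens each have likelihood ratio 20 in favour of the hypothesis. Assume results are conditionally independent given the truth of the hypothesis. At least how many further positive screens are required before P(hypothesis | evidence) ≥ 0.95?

2

Prior odds = (1/15)/(14/15) = 1/14.
Combined Bayes factor of the evidence already in hand = 3.6 × 1.7 × 0.15 = 0.918.
Odds after that evidence = (1/14) × 0.918 = 459/7000.
Target odds = 0.95/0.05 = 19.
Need 20ⁿ ≥ 19 ÷ (459/7000) = 133000/459.
20¹ = 20 falls short of 133000/459 but 20² = 400 reaches it, so n = 2.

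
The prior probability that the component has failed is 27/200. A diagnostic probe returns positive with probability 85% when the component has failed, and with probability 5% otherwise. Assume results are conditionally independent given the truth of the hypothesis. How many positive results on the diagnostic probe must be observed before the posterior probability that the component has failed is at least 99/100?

3

Prior odds = 0.135/0.865 = 27/173.
Likelihood ratio of a positive result = 0.85/0.05 = 17.
Target odds: 0.99 ÷ 0.01 = 99.
Need (27/173) × 17ⁿ ≥ 99, i.e. 17ⁿ ≥ 1903/3.
17² = 289 falls short of 1903/3 but 17³ = 4913 reaches it, so n = 3.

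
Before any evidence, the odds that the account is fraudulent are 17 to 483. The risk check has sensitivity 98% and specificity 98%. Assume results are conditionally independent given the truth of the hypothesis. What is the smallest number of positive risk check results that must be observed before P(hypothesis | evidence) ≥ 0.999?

Prior odds = 17/483.
False-positive rate = 1 − 0.98 = 0.02; likelihood ratio of a positive = 0.98/0.02 = 49.
Target posterior odds = 0.999/0.001 = 999.
Require 49ⁿ ≥ 999 ÷ (17/483) = 482517/17.
49² = 2401 falls short of 482517/17 but 49³ = 117649 reaches it, so n = 3.

3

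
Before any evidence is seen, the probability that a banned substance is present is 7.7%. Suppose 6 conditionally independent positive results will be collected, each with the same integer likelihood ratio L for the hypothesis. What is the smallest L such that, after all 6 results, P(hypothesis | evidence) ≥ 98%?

3

Prior odds = 0.077/0.923 = 77/923.
Target odds = 0.98/0.02 = 49.
Need L⁶ ≥ 49 ÷ (77/923) = 6461/11.
2⁶ = 64 < 6461/11 ≤ 729 = 3⁶, so L = 3.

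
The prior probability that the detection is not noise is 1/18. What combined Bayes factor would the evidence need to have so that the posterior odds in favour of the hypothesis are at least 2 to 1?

Prior odds = (1/18)/(17/18) = 1/17.
Target odds = 2.
Required Bayes factor = 2 ÷ (1/17) = 34.

34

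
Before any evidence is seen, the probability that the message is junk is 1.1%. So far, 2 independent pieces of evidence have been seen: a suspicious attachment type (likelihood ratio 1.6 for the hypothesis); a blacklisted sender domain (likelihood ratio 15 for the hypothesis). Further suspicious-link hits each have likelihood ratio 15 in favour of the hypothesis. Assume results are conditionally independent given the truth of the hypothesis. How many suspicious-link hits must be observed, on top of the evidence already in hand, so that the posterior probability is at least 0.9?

2

Prior odds = 0.011/0.989 = 11/989.
Combined Bayes factor of the evidence already in hand = 1.6 × 15 = 24.
Odds after that evidence = (11/989) × 24 = 264/989.
Target odds = 0.9/0.1 = 9.
Need 15ⁿ ≥ 9 ÷ (264/989) = 2967/88.
15¹ = 15 falls short of 2967/88 but 15² = 225 reaches it, so n = 2.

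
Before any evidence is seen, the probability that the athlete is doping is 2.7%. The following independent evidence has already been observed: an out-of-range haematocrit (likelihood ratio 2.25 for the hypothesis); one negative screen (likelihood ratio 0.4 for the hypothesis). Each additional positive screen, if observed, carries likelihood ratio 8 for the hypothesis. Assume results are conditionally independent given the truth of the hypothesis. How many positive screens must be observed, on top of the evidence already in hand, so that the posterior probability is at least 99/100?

4

Prior odds = 0.027/0.973 = 27/973.
Combined Bayes factor of the evidence already in hand = 2.25 × 0.4 = 0.9.
Odds after that evidence = (27/973) × 0.9 = 243/9730.
Target odds = 0.99/0.01 = 99.
Need 8ⁿ ≥ 99 ÷ (243/9730) = 107030/27.
8³ = 512 falls short of 107030/27 but 8⁴ = 4096 reaches it, so n = 4.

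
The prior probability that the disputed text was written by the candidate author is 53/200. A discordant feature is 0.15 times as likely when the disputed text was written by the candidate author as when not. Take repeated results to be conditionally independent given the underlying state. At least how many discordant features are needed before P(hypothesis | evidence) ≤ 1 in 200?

3

Prior odds = 0.265/0.735 = 53/147.
Likelihood ratio per discordant feature = 0.15.
Target posterior odds = 0.005/0.995 = 1/199.
Need (53/147) × 0.15ⁿ ≤ 1/199, i.e. 0.15ⁿ ≤ 147/10547.
0.15² = 0.0225 is still above 147/10547 but 0.15³ = 0.003375 is at or below it, so n = 3.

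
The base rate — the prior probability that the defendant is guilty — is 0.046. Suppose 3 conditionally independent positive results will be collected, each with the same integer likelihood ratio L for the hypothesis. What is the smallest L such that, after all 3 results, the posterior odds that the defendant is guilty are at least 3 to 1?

4

Prior odds = 0.046/0.954 = 23/477.
Target odds = 3.
Need L³ ≥ 3 ÷ (23/477) = 1431/23.
3³ = 27 < 1431/23 ≤ 64 = 4³, so L = 4.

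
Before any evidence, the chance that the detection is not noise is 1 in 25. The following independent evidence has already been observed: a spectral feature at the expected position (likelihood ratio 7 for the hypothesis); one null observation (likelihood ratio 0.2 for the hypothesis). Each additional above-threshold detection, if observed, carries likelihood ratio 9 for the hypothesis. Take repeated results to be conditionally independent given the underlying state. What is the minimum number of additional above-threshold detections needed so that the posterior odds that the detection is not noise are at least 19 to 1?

3

Prior odds = 0.04/0.96 = 1/24.
Combined Bayes factor of the evidence already in hand = 7 × 0.2 = 1.4.
Odds after that evidence = (1/24) × 1.4 = 7/120.
Target odds = 19.
Need 9ⁿ ≥ 19 ÷ (7/120) = 2280/7.
9² = 81 falls short of 2280/7 but 9³ = 729 reaches it, so n = 3.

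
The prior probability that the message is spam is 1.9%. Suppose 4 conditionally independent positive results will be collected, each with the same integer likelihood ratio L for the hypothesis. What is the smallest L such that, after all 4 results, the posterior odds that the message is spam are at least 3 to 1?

Prior odds = 0.019/0.981 = 19/981.
Target odds = 3.
Need L⁴ ≥ 3 ÷ (19/981) = 2943/19.
3⁴ = 81 < 2943/19 ≤ 256 = 4⁴, so L = 4.

4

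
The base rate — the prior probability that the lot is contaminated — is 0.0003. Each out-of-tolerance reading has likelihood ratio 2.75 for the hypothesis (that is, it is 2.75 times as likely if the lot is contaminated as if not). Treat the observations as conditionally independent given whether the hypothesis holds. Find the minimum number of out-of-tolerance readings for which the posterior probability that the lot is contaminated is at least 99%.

13

Prior odds = 0.0003/0.9997 = 3/9997.
Likelihood ratio per out-of-tolerance reading = 2.75.
Target posterior odds = 0.99/0.01 = 99.
Need (3/9997) × 2.75ⁿ ≥ 99, i.e. 2.75ⁿ ≥ 329901.
2.75¹² ≈187065 falls short of 329901 but 2.75¹³ ≈514428 reaches it, so n = 13.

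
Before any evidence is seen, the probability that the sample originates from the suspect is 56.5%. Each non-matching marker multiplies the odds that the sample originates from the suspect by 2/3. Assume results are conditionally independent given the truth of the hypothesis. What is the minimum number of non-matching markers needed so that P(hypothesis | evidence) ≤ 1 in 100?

12

Prior odds: 0.565 ÷ 0.435 = 113/87.
Likelihood ratio per non-matching marker = 2/3.
Target posterior odds = 0.01/0.99 = 1/99.
Need (113/87) × (2/3)ⁿ ≤ 1/99, i.e. (2/3)ⁿ ≤ 29/3729.
(2/3)¹¹ = 2048/177147 is still above 29/3729 but (2/3)¹² = 4096/531441 is at or below it, so n = 12.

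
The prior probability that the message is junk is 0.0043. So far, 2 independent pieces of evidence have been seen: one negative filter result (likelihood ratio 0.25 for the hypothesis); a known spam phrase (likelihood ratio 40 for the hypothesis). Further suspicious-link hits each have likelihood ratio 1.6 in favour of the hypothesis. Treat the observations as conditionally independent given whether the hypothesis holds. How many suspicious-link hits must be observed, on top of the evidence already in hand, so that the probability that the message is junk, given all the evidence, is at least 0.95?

Prior odds = 0.0043/0.9957 = 43/9957.
Combined Bayes factor of the evidence already in hand = 0.25 × 40 = 10.
Odds after that evidence = (43/9957) × 10 = 430/9957.
Target odds = 0.95/0.05 = 19.
Need 1.6ⁿ ≥ 19 ÷ (430/9957) = 189183/430.
1.6¹² ≈281.475 falls short of 189183/430 but 1.6¹³ ≈450.36 reaches it, so n = 13.

13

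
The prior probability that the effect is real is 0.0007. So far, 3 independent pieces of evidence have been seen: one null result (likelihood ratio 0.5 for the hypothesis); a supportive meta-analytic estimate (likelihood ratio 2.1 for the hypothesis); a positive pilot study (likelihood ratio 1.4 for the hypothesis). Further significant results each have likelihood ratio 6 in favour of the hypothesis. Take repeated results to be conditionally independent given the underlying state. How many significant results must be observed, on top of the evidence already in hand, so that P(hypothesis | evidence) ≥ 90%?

6

Prior odds = 0.0007/0.9993 = 7/9993.
Combined Bayes factor of the evidence already in hand = 0.5 × 2.1 × 1.4 = 1.47.
Odds after that evidence = (7/9993) × 1.47 = 343/333100.
Target odds = 0.9/0.1 = 9.
Need 6ⁿ ≥ 9 ÷ (343/333100) = 2997900/343.
6⁵ = 7776 falls short of 2997900/343 but 6⁶ = 46656 reaches it, so n = 6.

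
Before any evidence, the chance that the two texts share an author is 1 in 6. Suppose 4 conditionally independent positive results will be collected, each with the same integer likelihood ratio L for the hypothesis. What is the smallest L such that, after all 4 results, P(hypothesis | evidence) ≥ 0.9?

Prior odds = (1/6)/(5/6) = 0.2.
Target odds = 0.9/0.1 = 9.
Need L⁴ ≥ 9 ÷ 0.2 = 45.
2⁴ = 16 < 45 ≤ 81 = 3⁴, so L = 3.

3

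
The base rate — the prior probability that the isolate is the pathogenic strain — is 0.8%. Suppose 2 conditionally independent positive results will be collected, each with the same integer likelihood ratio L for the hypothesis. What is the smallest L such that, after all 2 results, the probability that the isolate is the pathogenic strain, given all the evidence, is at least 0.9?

Prior odds = 0.008/0.992 = 1/124.
Target odds = 0.9/0.1 = 9.
Need L² ≥ 9 ÷ (1/124) = 1116.
33² = 1089 < 1116 ≤ 1156 = 34², so L = 34.

34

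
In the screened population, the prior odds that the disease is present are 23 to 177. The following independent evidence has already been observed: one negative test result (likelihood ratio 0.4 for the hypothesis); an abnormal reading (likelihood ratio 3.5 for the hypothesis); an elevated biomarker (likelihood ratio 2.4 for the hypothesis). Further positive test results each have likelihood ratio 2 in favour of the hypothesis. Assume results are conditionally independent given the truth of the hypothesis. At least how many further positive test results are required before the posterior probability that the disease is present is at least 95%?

Prior odds = 23/177.
Combined Bayes factor of the evidence already in hand = 0.4 × 3.5 × 2.4 = 3.36.
Odds after that evidence = (23/177) × 3.36 = 644/1475.
Target odds = 0.95/0.05 = 19.
Need 2ⁿ ≥ 19 ÷ (644/1475) = 28025/644.
2⁵ = 32 falls short of 28025/644 but 2⁶ = 64 reaches it, so n = 6.

6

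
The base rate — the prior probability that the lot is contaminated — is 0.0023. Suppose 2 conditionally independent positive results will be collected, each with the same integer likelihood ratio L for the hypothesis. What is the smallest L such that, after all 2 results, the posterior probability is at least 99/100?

208

Prior odds = 0.0023/0.9977 = 23/9977.
Target odds = 0.99/0.01 = 99.
Need L² ≥ 99 ÷ (23/9977) = 987723/23.
207² = 42849 < 987723/23 ≤ 43264 = 208², so L = 208.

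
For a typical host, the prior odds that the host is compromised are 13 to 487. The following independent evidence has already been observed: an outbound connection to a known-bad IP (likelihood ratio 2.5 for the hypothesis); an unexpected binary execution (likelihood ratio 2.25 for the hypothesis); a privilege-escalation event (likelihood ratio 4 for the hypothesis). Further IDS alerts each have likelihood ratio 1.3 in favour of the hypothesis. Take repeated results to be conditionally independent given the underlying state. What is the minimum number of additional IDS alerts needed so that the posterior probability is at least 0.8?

Prior odds = 13/487.
Combined Bayes factor of the evidence already in hand = 2.5 × 2.25 × 4 = 22.5.
Odds after that evidence = (13/487) × 22.5 = 585/974.
Target odds = 0.8/0.2 = 4.
Need 1.3ⁿ ≥ 4 ÷ (585/974) = 3896/585.
1.3⁷ = 62748517/10000000 falls short of 3896/585 but 1.3⁸ = 815730721/100000000 reaches it, so n = 8.

8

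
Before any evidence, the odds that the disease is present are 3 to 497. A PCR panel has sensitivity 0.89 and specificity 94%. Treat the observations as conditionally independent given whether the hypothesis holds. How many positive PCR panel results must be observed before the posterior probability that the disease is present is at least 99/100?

Prior odds = 3/497.
False-positive rate = 1 − 0.94 = 0.06; likelihood ratio of a positive = 0.89/0.06 = 89/6.
Target odds: 0.99 ÷ 0.01 = 99.
Need (3/497) × (89/6)ⁿ ≥ 99, i.e. (89/6)ⁿ ≥ 16401.
(89/6)³ = 704969/216 falls short of 16401 but (89/6)⁴ = 62742241/1296 reaches it, so n = 4.

4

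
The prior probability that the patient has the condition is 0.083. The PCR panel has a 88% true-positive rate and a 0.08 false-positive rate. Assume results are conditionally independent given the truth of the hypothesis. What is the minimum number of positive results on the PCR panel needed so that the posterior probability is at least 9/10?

Prior odds = 0.083/0.917 = 83/917.
Likelihood ratio of a positive result = 0.88/0.08 = 11.
Target posterior odds = 0.9/0.1 = 9.
Need (83/917) × 11ⁿ ≥ 9, i.e. 11ⁿ ≥ 8253/83.
11¹ = 11 falls short of 8253/83 but 11² = 121 reaches it, so n = 2.

2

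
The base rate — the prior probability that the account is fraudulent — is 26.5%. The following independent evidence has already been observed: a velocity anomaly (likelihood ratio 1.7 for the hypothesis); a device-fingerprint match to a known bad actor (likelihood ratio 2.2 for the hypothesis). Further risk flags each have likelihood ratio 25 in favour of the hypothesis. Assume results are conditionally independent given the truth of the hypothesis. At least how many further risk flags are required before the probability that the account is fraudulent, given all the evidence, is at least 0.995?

Prior odds = 0.265/0.735 = 53/147.
Combined Bayes factor of the evidence already in hand = 1.7 × 2.2 = 3.74.
Odds after that evidence = (53/147) × 3.74 = 9911/7350.
Target odds = 0.995/0.005 = 199.
Need 25ⁿ ≥ 199 ÷ (9911/7350) = 1462650/9911.
25¹ = 25 falls short of 1462650/9911 but 25² = 625 reaches it, so n = 2.

2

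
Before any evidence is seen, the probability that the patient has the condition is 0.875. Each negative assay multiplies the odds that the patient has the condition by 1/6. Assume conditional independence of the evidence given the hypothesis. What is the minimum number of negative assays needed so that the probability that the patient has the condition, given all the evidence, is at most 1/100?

Prior odds = 0.875/0.125 = 7.
Likelihood ratio per negative assay = 1/6.
Target odds: 0.01 ÷ 0.99 = 1/99.
Need 7 × (1/6)ⁿ ≤ 1/99, i.e. (1/6)ⁿ ≤ 1/693.
(1/6)³ = 1/216 is still above 1/693 but (1/6)⁴ = 1/1296 is at or below it, so n = 4.

4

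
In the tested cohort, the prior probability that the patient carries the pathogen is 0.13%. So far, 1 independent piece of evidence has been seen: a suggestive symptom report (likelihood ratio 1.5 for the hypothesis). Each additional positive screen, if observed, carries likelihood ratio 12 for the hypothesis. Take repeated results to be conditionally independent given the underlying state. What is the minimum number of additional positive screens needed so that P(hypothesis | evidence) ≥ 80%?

Prior odds = 0.0013/0.9987 = 13/9987.
Bayes factor of the evidence already in hand = 1.5.
Odds after that evidence = (13/9987) × 1.5 = 13/6658.
Target odds = 0.8/0.2 = 4.
Need 12ⁿ ≥ 4 ÷ (13/6658) = 26632/13.
12³ = 1728 falls short of 26632/13 but 12⁴ = 20736 reaches it, so n = 4.

4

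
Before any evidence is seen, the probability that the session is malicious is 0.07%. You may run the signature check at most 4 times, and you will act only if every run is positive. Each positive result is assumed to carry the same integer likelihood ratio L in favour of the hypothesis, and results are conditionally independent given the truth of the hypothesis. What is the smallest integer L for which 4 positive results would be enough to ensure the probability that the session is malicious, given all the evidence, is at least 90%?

11

Prior odds = 0.0007/0.9993 = 7/9993.
Target odds = 0.9/0.1 = 9.
Need L⁴ ≥ 9 ÷ (7/9993) = 89937/7.
10⁴ = 10000 < 89937/7 ≤ 14641 = 11⁴, so L = 11.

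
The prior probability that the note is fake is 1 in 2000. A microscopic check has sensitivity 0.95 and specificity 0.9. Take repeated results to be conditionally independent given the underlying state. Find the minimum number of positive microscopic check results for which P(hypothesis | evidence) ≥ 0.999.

7

Prior odds: 0.0005 ÷ 0.9995 = 1/1999.
False-positive rate = 1 − 0.9 = 0.1; likelihood ratio of a positive = 0.95/0.1 = 9.5.
Target odds: 0.999 ÷ 0.001 = 999.
Need (1/1999) × 9.5ⁿ ≥ 999, i.e. 9.5ⁿ ≥ 1997001.
9.5⁶ = 47045881/64 falls short of 1997001 but 9.5⁷ = 893871739/128 reaches it, so n = 7.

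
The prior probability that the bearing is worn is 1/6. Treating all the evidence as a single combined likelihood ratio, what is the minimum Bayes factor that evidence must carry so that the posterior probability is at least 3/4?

Prior odds = (1/6)/(5/6) = 0.2.
Target odds = 0.75/0.25 = 3.
Required Bayes factor = 3 ÷ 0.2 = 15.

15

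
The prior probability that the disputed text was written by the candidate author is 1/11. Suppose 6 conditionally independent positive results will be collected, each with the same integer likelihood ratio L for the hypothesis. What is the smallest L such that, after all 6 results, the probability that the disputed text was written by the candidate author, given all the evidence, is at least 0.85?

2

Prior odds = (1/11)/(10/11) = 0.1.
Target odds = 0.85/0.15 = 17/3.
Need L⁶ ≥ 17/3 ÷ 0.1 = 170/3.
1⁶ = 1 < 170/3 ≤ 64 = 2⁶, so L = 2.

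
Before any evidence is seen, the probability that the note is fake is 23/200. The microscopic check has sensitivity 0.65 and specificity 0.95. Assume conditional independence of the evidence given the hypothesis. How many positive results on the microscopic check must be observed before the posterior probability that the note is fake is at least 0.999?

Prior odds: 0.115 ÷ 0.885 = 23/177.
False-positive rate = 1 − 0.95 = 0.05; likelihood ratio of a positive = 0.65/0.05 = 13.
Target odds: 0.999 ÷ 0.001 = 999.
Require 13ⁿ ≥ 999 ÷ (23/177) = 176823/23.
13³ = 2197 falls short of 176823/23 but 13⁴ = 28561 reaches it, so n = 4.

4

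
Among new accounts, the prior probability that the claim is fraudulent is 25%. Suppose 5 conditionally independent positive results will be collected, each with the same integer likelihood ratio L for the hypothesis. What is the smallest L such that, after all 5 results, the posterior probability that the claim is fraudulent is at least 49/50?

Prior odds = 0.25/0.75 = 1/3.
Target odds = 0.98/0.02 = 49.
Need L⁵ ≥ 49 ÷ (1/3) = 147.
2⁵ = 32 < 147 ≤ 243 = 3⁵, so L = 3.

3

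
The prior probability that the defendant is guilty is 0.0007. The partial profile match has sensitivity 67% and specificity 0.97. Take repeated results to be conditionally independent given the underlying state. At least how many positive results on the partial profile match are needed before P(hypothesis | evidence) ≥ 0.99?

Prior odds: 0.0007 ÷ 0.9993 = 7/9993.
False-positive rate = 1 − 0.97 = 0.03; likelihood ratio of a positive = 0.67/0.03 = 67/3.
Target posterior odds = 0.99/0.01 = 99.
Require (67/3)ⁿ ≥ 99 ÷ (7/9993) = 989307/7.
(67/3)³ = 300763/27 falls short of 989307/7 but (67/3)⁴ = 20151121/81 reaches it, so n = 4.

4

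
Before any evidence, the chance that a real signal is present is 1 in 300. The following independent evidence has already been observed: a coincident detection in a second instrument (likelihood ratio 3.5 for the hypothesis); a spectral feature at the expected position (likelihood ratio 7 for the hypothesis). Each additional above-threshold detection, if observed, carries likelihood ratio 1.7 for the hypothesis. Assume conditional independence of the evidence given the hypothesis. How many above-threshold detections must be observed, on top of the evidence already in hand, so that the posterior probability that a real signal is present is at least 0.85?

8

Prior odds = (1/300)/(299/300) = 1/299.
Combined Bayes factor of the evidence already in hand = 3.5 × 7 = 24.5.
Odds after that evidence = (1/299) × 24.5 = 49/598.
Target odds = 0.85/0.15 = 17/3.
Need 1.7ⁿ ≥ 17/3 ÷ (49/598) = 10166/147.
1.7⁷ = 410338673/10000000 falls short of 10166/147 but 1.7⁸ ≈69.7576 reaches it, so n = 8.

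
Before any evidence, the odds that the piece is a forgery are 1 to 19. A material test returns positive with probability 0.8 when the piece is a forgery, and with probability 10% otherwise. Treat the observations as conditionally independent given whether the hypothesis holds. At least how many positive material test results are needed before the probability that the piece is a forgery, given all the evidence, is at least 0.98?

4

Prior odds = 1/19.
Likelihood ratio of a positive result = 0.8/0.1 = 8.
Target odds: 0.98 ÷ 0.02 = 49.
Need (1/19) × 8ⁿ ≥ 49, i.e. 8ⁿ ≥ 931.
8³ = 512 falls short of 931 but 8⁴ = 4096 reaches it, so n = 4.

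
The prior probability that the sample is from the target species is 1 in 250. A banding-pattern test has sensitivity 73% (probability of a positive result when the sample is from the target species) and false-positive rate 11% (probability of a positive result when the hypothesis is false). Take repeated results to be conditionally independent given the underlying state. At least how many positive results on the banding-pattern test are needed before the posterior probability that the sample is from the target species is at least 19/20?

5

Prior odds = 0.004/0.996 = 1/249.
Likelihood ratio of a positive result = 0.73/0.11 = 73/11.
Target posterior odds = 0.95/0.05 = 19.
Need (1/249) × (73/11)ⁿ ≥ 19, i.e. (73/11)ⁿ ≥ 4731.
(73/11)⁴ = 28398241/14641 falls short of 4731 but (73/11)⁵ ≈12872.1 reaches it, so n = 5.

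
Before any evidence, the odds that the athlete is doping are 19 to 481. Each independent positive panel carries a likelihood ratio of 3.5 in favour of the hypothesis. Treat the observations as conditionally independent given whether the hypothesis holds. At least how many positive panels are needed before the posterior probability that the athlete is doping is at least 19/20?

5

Prior odds = 19/481.
Likelihood ratio per positive panel = 3.5.
Target odds: 0.95 ÷ 0.05 = 19.
Need (19/481) × 3.5ⁿ ≥ 19, i.e. 3.5ⁿ ≥ 481.
3.5⁴ = 150.0625 falls short of 481 but 3.5⁵ = 525.21875 reaches it, so n = 5.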